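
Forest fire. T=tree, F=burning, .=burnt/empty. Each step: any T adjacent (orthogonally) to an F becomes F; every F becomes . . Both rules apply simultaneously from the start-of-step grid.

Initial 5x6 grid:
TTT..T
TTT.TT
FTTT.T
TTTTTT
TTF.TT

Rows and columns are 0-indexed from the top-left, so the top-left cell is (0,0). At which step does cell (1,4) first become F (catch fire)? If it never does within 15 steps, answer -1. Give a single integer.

Step 1: cell (1,4)='T' (+5 fires, +2 burnt)
Step 2: cell (1,4)='T' (+6 fires, +5 burnt)
Step 3: cell (1,4)='T' (+4 fires, +6 burnt)
Step 4: cell (1,4)='T' (+3 fires, +4 burnt)
Step 5: cell (1,4)='T' (+2 fires, +3 burnt)
Step 6: cell (1,4)='T' (+1 fires, +2 burnt)
Step 7: cell (1,4)='F' (+2 fires, +1 burnt)
  -> target ignites at step 7
Step 8: cell (1,4)='.' (+0 fires, +2 burnt)
  fire out at step 8

7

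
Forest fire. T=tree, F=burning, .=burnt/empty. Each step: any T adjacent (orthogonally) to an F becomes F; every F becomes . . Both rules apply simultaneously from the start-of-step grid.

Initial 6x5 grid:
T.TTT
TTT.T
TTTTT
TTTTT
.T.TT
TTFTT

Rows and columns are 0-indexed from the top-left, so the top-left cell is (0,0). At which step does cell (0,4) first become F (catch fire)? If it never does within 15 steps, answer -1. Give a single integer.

Step 1: cell (0,4)='T' (+2 fires, +1 burnt)
Step 2: cell (0,4)='T' (+4 fires, +2 burnt)
Step 3: cell (0,4)='T' (+3 fires, +4 burnt)
Step 4: cell (0,4)='T' (+5 fires, +3 burnt)
Step 5: cell (0,4)='T' (+4 fires, +5 burnt)
Step 6: cell (0,4)='T' (+3 fires, +4 burnt)
Step 7: cell (0,4)='F' (+3 fires, +3 burnt)
  -> target ignites at step 7
Step 8: cell (0,4)='.' (+1 fires, +3 burnt)
Step 9: cell (0,4)='.' (+0 fires, +1 burnt)
  fire out at step 9

7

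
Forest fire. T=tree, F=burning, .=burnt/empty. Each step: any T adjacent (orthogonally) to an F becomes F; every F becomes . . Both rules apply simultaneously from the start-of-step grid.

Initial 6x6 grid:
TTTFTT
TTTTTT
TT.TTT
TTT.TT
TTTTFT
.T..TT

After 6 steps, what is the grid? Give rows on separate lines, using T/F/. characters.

Step 1: 7 trees catch fire, 2 burn out
  TTF.FT
  TTTFTT
  TT.TTT
  TTT.FT
  TTTF.F
  .T..FT
Step 2: 9 trees catch fire, 7 burn out
  TF...F
  TTF.FT
  TT.FFT
  TTT..F
  TTF...
  .T...F
Step 3: 6 trees catch fire, 9 burn out
  F.....
  TF...F
  TT...F
  TTF...
  TF....
  .T....
Step 4: 5 trees catch fire, 6 burn out
  ......
  F.....
  TF....
  TF....
  F.....
  .F....
Step 5: 2 trees catch fire, 5 burn out
  ......
  ......
  F.....
  F.....
  ......
  ......
Step 6: 0 trees catch fire, 2 burn out
  ......
  ......
  ......
  ......
  ......
  ......

......
......
......
......
......
......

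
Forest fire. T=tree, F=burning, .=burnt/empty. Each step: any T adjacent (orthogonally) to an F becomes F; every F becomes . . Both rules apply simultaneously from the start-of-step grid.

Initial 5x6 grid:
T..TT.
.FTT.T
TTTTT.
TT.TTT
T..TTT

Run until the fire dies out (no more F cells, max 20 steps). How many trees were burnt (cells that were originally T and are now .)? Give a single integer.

Step 1: +2 fires, +1 burnt (F count now 2)
Step 2: +4 fires, +2 burnt (F count now 4)
Step 3: +3 fires, +4 burnt (F count now 3)
Step 4: +4 fires, +3 burnt (F count now 4)
Step 5: +2 fires, +4 burnt (F count now 2)
Step 6: +2 fires, +2 burnt (F count now 2)
Step 7: +1 fires, +2 burnt (F count now 1)
Step 8: +0 fires, +1 burnt (F count now 0)
Fire out after step 8
Initially T: 20, now '.': 28
Total burnt (originally-T cells now '.'): 18

Answer: 18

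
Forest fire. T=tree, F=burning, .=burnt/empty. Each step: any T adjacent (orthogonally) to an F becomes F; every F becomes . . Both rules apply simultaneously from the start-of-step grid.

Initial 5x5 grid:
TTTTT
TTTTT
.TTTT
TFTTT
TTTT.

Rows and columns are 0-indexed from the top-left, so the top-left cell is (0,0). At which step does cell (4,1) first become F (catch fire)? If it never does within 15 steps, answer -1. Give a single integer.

Step 1: cell (4,1)='F' (+4 fires, +1 burnt)
  -> target ignites at step 1
Step 2: cell (4,1)='.' (+5 fires, +4 burnt)
Step 3: cell (4,1)='.' (+6 fires, +5 burnt)
Step 4: cell (4,1)='.' (+4 fires, +6 burnt)
Step 5: cell (4,1)='.' (+2 fires, +4 burnt)
Step 6: cell (4,1)='.' (+1 fires, +2 burnt)
Step 7: cell (4,1)='.' (+0 fires, +1 burnt)
  fire out at step 7

1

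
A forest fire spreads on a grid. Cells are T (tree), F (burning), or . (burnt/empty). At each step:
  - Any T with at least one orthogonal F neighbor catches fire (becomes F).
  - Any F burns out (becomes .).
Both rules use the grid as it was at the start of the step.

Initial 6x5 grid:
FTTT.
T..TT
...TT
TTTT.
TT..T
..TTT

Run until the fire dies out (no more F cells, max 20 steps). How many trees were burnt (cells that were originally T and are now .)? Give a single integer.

Step 1: +2 fires, +1 burnt (F count now 2)
Step 2: +1 fires, +2 burnt (F count now 1)
Step 3: +1 fires, +1 burnt (F count now 1)
Step 4: +1 fires, +1 burnt (F count now 1)
Step 5: +2 fires, +1 burnt (F count now 2)
Step 6: +2 fires, +2 burnt (F count now 2)
Step 7: +1 fires, +2 burnt (F count now 1)
Step 8: +1 fires, +1 burnt (F count now 1)
Step 9: +2 fires, +1 burnt (F count now 2)
Step 10: +1 fires, +2 burnt (F count now 1)
Step 11: +0 fires, +1 burnt (F count now 0)
Fire out after step 11
Initially T: 18, now '.': 26
Total burnt (originally-T cells now '.'): 14

Answer: 14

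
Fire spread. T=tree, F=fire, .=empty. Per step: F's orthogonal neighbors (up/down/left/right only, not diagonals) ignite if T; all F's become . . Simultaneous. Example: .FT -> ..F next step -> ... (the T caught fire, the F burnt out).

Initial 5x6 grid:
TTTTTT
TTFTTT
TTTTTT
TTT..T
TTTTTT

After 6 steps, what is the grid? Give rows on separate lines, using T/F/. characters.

Step 1: 4 trees catch fire, 1 burn out
  TTFTTT
  TF.FTT
  TTFTTT
  TTT..T
  TTTTTT
Step 2: 7 trees catch fire, 4 burn out
  TF.FTT
  F...FT
  TF.FTT
  TTF..T
  TTTTTT
Step 3: 7 trees catch fire, 7 burn out
  F...FT
  .....F
  F...FT
  TF...T
  TTFTTT
Step 4: 5 trees catch fire, 7 burn out
  .....F
  ......
  .....F
  F....T
  TF.FTT
Step 5: 3 trees catch fire, 5 burn out
  ......
  ......
  ......
  .....F
  F...FT
Step 6: 1 trees catch fire, 3 burn out
  ......
  ......
  ......
  ......
  .....F

......
......
......
......
.....F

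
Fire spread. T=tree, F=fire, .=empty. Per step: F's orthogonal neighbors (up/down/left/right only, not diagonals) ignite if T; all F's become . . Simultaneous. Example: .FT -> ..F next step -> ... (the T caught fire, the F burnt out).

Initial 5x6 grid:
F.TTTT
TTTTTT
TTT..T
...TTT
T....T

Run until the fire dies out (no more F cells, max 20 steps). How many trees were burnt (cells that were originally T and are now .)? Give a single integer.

Answer: 18

Derivation:
Step 1: +1 fires, +1 burnt (F count now 1)
Step 2: +2 fires, +1 burnt (F count now 2)
Step 3: +2 fires, +2 burnt (F count now 2)
Step 4: +3 fires, +2 burnt (F count now 3)
Step 5: +2 fires, +3 burnt (F count now 2)
Step 6: +2 fires, +2 burnt (F count now 2)
Step 7: +2 fires, +2 burnt (F count now 2)
Step 8: +1 fires, +2 burnt (F count now 1)
Step 9: +2 fires, +1 burnt (F count now 2)
Step 10: +1 fires, +2 burnt (F count now 1)
Step 11: +0 fires, +1 burnt (F count now 0)
Fire out after step 11
Initially T: 19, now '.': 29
Total burnt (originally-T cells now '.'): 18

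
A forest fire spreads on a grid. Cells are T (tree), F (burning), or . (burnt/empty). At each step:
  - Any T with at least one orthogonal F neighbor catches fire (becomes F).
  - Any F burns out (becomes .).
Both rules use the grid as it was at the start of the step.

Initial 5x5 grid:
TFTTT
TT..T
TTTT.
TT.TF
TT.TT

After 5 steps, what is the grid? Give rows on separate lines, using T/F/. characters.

Step 1: 5 trees catch fire, 2 burn out
  F.FTT
  TF..T
  TTTT.
  TT.F.
  TT.TF
Step 2: 5 trees catch fire, 5 burn out
  ...FT
  F...T
  TFTF.
  TT...
  TT.F.
Step 3: 4 trees catch fire, 5 burn out
  ....F
  ....T
  F.F..
  TF...
  TT...
Step 4: 3 trees catch fire, 4 burn out
  .....
  ....F
  .....
  F....
  TF...
Step 5: 1 trees catch fire, 3 burn out
  .....
  .....
  .....
  .....
  F....

.....
.....
.....
.....
F....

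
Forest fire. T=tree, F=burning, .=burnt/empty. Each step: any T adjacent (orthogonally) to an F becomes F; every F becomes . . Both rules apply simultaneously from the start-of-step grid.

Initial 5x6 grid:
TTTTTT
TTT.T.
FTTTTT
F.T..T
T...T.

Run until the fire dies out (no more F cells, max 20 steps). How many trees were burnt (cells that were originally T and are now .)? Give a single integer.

Answer: 18

Derivation:
Step 1: +3 fires, +2 burnt (F count now 3)
Step 2: +3 fires, +3 burnt (F count now 3)
Step 3: +4 fires, +3 burnt (F count now 4)
Step 4: +2 fires, +4 burnt (F count now 2)
Step 5: +3 fires, +2 burnt (F count now 3)
Step 6: +2 fires, +3 burnt (F count now 2)
Step 7: +1 fires, +2 burnt (F count now 1)
Step 8: +0 fires, +1 burnt (F count now 0)
Fire out after step 8
Initially T: 19, now '.': 29
Total burnt (originally-T cells now '.'): 18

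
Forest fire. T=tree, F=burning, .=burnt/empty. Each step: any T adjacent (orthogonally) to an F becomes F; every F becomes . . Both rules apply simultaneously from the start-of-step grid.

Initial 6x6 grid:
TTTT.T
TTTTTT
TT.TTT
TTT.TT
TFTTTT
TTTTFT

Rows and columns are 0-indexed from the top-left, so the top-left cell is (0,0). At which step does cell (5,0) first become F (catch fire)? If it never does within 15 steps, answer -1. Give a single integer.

Step 1: cell (5,0)='T' (+7 fires, +2 burnt)
Step 2: cell (5,0)='F' (+8 fires, +7 burnt)
  -> target ignites at step 2
Step 3: cell (5,0)='.' (+4 fires, +8 burnt)
Step 4: cell (5,0)='.' (+6 fires, +4 burnt)
Step 5: cell (5,0)='.' (+4 fires, +6 burnt)
Step 6: cell (5,0)='.' (+2 fires, +4 burnt)
Step 7: cell (5,0)='.' (+0 fires, +2 burnt)
  fire out at step 7

2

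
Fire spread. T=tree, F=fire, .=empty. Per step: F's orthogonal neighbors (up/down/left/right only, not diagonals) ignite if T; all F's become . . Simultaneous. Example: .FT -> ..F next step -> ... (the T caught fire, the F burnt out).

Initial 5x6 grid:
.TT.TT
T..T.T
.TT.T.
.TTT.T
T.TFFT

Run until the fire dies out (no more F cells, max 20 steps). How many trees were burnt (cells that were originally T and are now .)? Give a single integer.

Step 1: +3 fires, +2 burnt (F count now 3)
Step 2: +2 fires, +3 burnt (F count now 2)
Step 3: +2 fires, +2 burnt (F count now 2)
Step 4: +1 fires, +2 burnt (F count now 1)
Step 5: +0 fires, +1 burnt (F count now 0)
Fire out after step 5
Initially T: 17, now '.': 21
Total burnt (originally-T cells now '.'): 8

Answer: 8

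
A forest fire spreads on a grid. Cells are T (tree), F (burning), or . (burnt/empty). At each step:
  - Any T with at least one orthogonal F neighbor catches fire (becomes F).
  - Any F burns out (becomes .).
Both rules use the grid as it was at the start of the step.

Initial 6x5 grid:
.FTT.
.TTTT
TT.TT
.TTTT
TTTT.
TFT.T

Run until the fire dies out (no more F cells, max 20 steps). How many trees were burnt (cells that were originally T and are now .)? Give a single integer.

Answer: 20

Derivation:
Step 1: +5 fires, +2 burnt (F count now 5)
Step 2: +6 fires, +5 burnt (F count now 6)
Step 3: +4 fires, +6 burnt (F count now 4)
Step 4: +3 fires, +4 burnt (F count now 3)
Step 5: +2 fires, +3 burnt (F count now 2)
Step 6: +0 fires, +2 burnt (F count now 0)
Fire out after step 6
Initially T: 21, now '.': 29
Total burnt (originally-T cells now '.'): 20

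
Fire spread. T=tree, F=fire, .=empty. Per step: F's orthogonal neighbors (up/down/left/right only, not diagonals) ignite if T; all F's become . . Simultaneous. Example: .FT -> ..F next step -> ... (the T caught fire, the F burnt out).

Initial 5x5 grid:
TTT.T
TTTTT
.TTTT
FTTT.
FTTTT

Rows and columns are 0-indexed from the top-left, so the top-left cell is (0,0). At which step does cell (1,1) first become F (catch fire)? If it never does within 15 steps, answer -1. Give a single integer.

Step 1: cell (1,1)='T' (+2 fires, +2 burnt)
Step 2: cell (1,1)='T' (+3 fires, +2 burnt)
Step 3: cell (1,1)='F' (+4 fires, +3 burnt)
  -> target ignites at step 3
Step 4: cell (1,1)='.' (+5 fires, +4 burnt)
Step 5: cell (1,1)='.' (+4 fires, +5 burnt)
Step 6: cell (1,1)='.' (+1 fires, +4 burnt)
Step 7: cell (1,1)='.' (+1 fires, +1 burnt)
Step 8: cell (1,1)='.' (+0 fires, +1 burnt)
  fire out at step 8

3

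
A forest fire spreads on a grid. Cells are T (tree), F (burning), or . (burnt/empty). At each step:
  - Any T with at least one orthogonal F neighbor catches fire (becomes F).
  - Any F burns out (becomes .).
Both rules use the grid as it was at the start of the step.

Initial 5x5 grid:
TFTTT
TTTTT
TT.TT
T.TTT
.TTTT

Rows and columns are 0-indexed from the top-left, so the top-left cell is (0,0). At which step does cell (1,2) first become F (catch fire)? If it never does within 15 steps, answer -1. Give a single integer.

Step 1: cell (1,2)='T' (+3 fires, +1 burnt)
Step 2: cell (1,2)='F' (+4 fires, +3 burnt)
  -> target ignites at step 2
Step 3: cell (1,2)='.' (+3 fires, +4 burnt)
Step 4: cell (1,2)='.' (+3 fires, +3 burnt)
Step 5: cell (1,2)='.' (+2 fires, +3 burnt)
Step 6: cell (1,2)='.' (+3 fires, +2 burnt)
Step 7: cell (1,2)='.' (+2 fires, +3 burnt)
Step 8: cell (1,2)='.' (+1 fires, +2 burnt)
Step 9: cell (1,2)='.' (+0 fires, +1 burnt)
  fire out at step 9

2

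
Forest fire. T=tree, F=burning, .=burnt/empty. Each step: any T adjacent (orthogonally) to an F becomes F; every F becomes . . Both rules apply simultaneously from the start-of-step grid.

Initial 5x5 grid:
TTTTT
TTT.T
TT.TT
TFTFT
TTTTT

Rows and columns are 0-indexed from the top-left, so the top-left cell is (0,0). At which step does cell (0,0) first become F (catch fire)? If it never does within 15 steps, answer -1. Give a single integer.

Step 1: cell (0,0)='T' (+7 fires, +2 burnt)
Step 2: cell (0,0)='T' (+6 fires, +7 burnt)
Step 3: cell (0,0)='T' (+4 fires, +6 burnt)
Step 4: cell (0,0)='F' (+3 fires, +4 burnt)
  -> target ignites at step 4
Step 5: cell (0,0)='.' (+1 fires, +3 burnt)
Step 6: cell (0,0)='.' (+0 fires, +1 burnt)
  fire out at step 6

4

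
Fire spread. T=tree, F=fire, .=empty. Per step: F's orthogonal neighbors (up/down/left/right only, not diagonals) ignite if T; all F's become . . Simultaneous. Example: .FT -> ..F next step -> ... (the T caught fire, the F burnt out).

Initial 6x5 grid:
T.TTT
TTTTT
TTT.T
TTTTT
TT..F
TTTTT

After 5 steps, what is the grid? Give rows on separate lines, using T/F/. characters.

Step 1: 2 trees catch fire, 1 burn out
  T.TTT
  TTTTT
  TTT.T
  TTTTF
  TT...
  TTTTF
Step 2: 3 trees catch fire, 2 burn out
  T.TTT
  TTTTT
  TTT.F
  TTTF.
  TT...
  TTTF.
Step 3: 3 trees catch fire, 3 burn out
  T.TTT
  TTTTF
  TTT..
  TTF..
  TT...
  TTF..
Step 4: 5 trees catch fire, 3 burn out
  T.TTF
  TTTF.
  TTF..
  TF...
  TT...
  TF...
Step 5: 6 trees catch fire, 5 burn out
  T.TF.
  TTF..
  TF...
  F....
  TF...
  F....

T.TF.
TTF..
TF...
F....
TF...
F....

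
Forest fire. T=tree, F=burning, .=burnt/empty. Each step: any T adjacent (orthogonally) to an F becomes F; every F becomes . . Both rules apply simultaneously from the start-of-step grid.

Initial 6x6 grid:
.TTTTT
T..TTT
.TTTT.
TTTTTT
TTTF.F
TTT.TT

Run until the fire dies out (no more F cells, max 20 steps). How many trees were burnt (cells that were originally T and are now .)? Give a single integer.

Answer: 26

Derivation:
Step 1: +4 fires, +2 burnt (F count now 4)
Step 2: +6 fires, +4 burnt (F count now 6)
Step 3: +6 fires, +6 burnt (F count now 6)
Step 4: +5 fires, +6 burnt (F count now 5)
Step 5: +3 fires, +5 burnt (F count now 3)
Step 6: +2 fires, +3 burnt (F count now 2)
Step 7: +0 fires, +2 burnt (F count now 0)
Fire out after step 7
Initially T: 27, now '.': 35
Total burnt (originally-T cells now '.'): 26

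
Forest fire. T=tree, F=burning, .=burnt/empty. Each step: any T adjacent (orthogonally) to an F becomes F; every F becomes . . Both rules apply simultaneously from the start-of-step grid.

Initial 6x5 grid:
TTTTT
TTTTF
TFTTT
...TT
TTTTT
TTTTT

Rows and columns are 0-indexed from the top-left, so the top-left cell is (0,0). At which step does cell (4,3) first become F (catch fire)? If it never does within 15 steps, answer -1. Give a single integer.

Step 1: cell (4,3)='T' (+6 fires, +2 burnt)
Step 2: cell (4,3)='T' (+6 fires, +6 burnt)
Step 3: cell (4,3)='T' (+4 fires, +6 burnt)
Step 4: cell (4,3)='F' (+2 fires, +4 burnt)
  -> target ignites at step 4
Step 5: cell (4,3)='.' (+2 fires, +2 burnt)
Step 6: cell (4,3)='.' (+2 fires, +2 burnt)
Step 7: cell (4,3)='.' (+2 fires, +2 burnt)
Step 8: cell (4,3)='.' (+1 fires, +2 burnt)
Step 9: cell (4,3)='.' (+0 fires, +1 burnt)
  fire out at step 9

4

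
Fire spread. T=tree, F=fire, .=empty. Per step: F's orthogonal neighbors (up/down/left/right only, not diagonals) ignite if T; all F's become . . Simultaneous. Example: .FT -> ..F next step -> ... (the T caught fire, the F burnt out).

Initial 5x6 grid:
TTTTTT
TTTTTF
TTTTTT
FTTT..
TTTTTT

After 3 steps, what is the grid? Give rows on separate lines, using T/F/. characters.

Step 1: 6 trees catch fire, 2 burn out
  TTTTTF
  TTTTF.
  FTTTTF
  .FTT..
  FTTTTT
Step 2: 7 trees catch fire, 6 burn out
  TTTTF.
  FTTF..
  .FTTF.
  ..FT..
  .FTTTT
Step 3: 8 trees catch fire, 7 burn out
  FTTF..
  .FF...
  ..FF..
  ...F..
  ..FTTT

FTTF..
.FF...
..FF..
...F..
..FTTT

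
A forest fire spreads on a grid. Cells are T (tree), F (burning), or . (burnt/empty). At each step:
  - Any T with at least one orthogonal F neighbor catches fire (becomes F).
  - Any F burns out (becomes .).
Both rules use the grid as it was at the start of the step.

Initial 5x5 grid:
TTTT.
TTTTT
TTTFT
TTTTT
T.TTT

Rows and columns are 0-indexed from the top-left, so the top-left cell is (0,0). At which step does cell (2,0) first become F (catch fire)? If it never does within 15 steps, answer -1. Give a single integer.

Step 1: cell (2,0)='T' (+4 fires, +1 burnt)
Step 2: cell (2,0)='T' (+7 fires, +4 burnt)
Step 3: cell (2,0)='F' (+6 fires, +7 burnt)
  -> target ignites at step 3
Step 4: cell (2,0)='.' (+3 fires, +6 burnt)
Step 5: cell (2,0)='.' (+2 fires, +3 burnt)
Step 6: cell (2,0)='.' (+0 fires, +2 burnt)
  fire out at step 6

3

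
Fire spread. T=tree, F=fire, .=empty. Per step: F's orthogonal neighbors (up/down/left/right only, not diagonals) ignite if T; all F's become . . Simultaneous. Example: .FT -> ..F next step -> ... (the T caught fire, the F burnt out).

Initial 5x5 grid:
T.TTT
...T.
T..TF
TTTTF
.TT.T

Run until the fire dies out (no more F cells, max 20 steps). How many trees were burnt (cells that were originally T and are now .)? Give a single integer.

Answer: 13

Derivation:
Step 1: +3 fires, +2 burnt (F count now 3)
Step 2: +2 fires, +3 burnt (F count now 2)
Step 3: +3 fires, +2 burnt (F count now 3)
Step 4: +4 fires, +3 burnt (F count now 4)
Step 5: +1 fires, +4 burnt (F count now 1)
Step 6: +0 fires, +1 burnt (F count now 0)
Fire out after step 6
Initially T: 14, now '.': 24
Total burnt (originally-T cells now '.'): 13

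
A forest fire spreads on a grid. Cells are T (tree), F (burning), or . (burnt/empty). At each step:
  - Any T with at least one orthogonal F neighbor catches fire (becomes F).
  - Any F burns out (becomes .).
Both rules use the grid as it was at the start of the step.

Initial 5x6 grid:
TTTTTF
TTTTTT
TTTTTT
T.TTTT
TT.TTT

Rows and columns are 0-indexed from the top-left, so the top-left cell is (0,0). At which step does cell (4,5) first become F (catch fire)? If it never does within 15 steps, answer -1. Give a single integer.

Step 1: cell (4,5)='T' (+2 fires, +1 burnt)
Step 2: cell (4,5)='T' (+3 fires, +2 burnt)
Step 3: cell (4,5)='T' (+4 fires, +3 burnt)
Step 4: cell (4,5)='F' (+5 fires, +4 burnt)
  -> target ignites at step 4
Step 5: cell (4,5)='.' (+5 fires, +5 burnt)
Step 6: cell (4,5)='.' (+4 fires, +5 burnt)
Step 7: cell (4,5)='.' (+1 fires, +4 burnt)
Step 8: cell (4,5)='.' (+1 fires, +1 burnt)
Step 9: cell (4,5)='.' (+1 fires, +1 burnt)
Step 10: cell (4,5)='.' (+1 fires, +1 burnt)
Step 11: cell (4,5)='.' (+0 fires, +1 burnt)
  fire out at step 11

4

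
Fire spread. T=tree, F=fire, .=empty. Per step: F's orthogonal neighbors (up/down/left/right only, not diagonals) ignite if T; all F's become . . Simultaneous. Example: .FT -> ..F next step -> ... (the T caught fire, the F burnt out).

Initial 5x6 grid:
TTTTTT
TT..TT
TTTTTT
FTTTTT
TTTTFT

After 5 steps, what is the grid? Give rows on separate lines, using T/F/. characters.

Step 1: 6 trees catch fire, 2 burn out
  TTTTTT
  TT..TT
  FTTTTT
  .FTTFT
  FTTF.F
Step 2: 8 trees catch fire, 6 burn out
  TTTTTT
  FT..TT
  .FTTFT
  ..FF.F
  .FF...
Step 3: 6 trees catch fire, 8 burn out
  FTTTTT
  .F..FT
  ..FF.F
  ......
  ......
Step 4: 3 trees catch fire, 6 burn out
  .FTTFT
  .....F
  ......
  ......
  ......
Step 5: 3 trees catch fire, 3 burn out
  ..FF.F
  ......
  ......
  ......
  ......

..FF.F
......
......
......
......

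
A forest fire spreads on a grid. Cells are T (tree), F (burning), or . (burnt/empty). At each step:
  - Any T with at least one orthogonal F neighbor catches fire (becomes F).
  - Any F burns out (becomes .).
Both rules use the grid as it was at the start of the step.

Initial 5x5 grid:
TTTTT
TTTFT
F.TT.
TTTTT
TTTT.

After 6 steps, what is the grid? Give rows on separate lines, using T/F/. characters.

Step 1: 6 trees catch fire, 2 burn out
  TTTFT
  FTF.F
  ..TF.
  FTTTT
  TTTT.
Step 2: 8 trees catch fire, 6 burn out
  FTF.F
  .F...
  ..F..
  .FTFT
  FTTT.
Step 3: 5 trees catch fire, 8 burn out
  .F...
  .....
  .....
  ..F.F
  .FTF.
Step 4: 1 trees catch fire, 5 burn out
  .....
  .....
  .....
  .....
  ..F..
Step 5: 0 trees catch fire, 1 burn out
  .....
  .....
  .....
  .....
  .....
Step 6: 0 trees catch fire, 0 burn out
  .....
  .....
  .....
  .....
  .....

.....
.....
.....
.....
.....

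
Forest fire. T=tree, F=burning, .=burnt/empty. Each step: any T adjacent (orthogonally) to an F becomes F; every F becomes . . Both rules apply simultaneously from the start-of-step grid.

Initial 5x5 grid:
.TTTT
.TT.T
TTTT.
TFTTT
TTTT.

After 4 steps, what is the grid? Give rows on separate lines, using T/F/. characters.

Step 1: 4 trees catch fire, 1 burn out
  .TTTT
  .TT.T
  TFTT.
  F.FTT
  TFTT.
Step 2: 6 trees catch fire, 4 burn out
  .TTTT
  .FT.T
  F.FT.
  ...FT
  F.FT.
Step 3: 5 trees catch fire, 6 burn out
  .FTTT
  ..F.T
  ...F.
  ....F
  ...F.
Step 4: 1 trees catch fire, 5 burn out
  ..FTT
  ....T
  .....
  .....
  .....

..FTT
....T
.....
.....
.....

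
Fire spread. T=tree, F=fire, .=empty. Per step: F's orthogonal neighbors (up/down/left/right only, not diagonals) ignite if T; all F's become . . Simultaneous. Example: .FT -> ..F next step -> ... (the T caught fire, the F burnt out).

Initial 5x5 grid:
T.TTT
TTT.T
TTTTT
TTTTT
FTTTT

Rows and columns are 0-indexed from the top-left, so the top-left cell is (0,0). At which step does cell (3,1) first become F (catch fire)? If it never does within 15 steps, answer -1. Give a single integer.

Step 1: cell (3,1)='T' (+2 fires, +1 burnt)
Step 2: cell (3,1)='F' (+3 fires, +2 burnt)
  -> target ignites at step 2
Step 3: cell (3,1)='.' (+4 fires, +3 burnt)
Step 4: cell (3,1)='.' (+5 fires, +4 burnt)
Step 5: cell (3,1)='.' (+3 fires, +5 burnt)
Step 6: cell (3,1)='.' (+2 fires, +3 burnt)
Step 7: cell (3,1)='.' (+2 fires, +2 burnt)
Step 8: cell (3,1)='.' (+1 fires, +2 burnt)
Step 9: cell (3,1)='.' (+0 fires, +1 burnt)
  fire out at step 9

2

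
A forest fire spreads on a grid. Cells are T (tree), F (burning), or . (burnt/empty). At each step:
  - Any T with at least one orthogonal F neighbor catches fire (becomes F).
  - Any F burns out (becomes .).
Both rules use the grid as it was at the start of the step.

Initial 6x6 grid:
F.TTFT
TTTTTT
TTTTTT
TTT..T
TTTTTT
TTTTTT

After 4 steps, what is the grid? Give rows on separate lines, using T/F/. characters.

Step 1: 4 trees catch fire, 2 burn out
  ..TF.F
  FTTTFT
  TTTTTT
  TTT..T
  TTTTTT
  TTTTTT
Step 2: 6 trees catch fire, 4 burn out
  ..F...
  .FTF.F
  FTTTFT
  TTT..T
  TTTTTT
  TTTTTT
Step 3: 5 trees catch fire, 6 burn out
  ......
  ..F...
  .FTF.F
  FTT..T
  TTTTTT
  TTTTTT
Step 4: 4 trees catch fire, 5 burn out
  ......
  ......
  ..F...
  .FT..F
  FTTTTT
  TTTTTT

......
......
..F...
.FT..F
FTTTTT
TTTTTT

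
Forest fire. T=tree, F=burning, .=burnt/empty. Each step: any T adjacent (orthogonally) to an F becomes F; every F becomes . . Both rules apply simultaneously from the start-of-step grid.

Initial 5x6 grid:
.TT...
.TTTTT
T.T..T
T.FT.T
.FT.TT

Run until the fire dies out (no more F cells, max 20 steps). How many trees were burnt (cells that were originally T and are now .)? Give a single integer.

Answer: 14

Derivation:
Step 1: +3 fires, +2 burnt (F count now 3)
Step 2: +1 fires, +3 burnt (F count now 1)
Step 3: +3 fires, +1 burnt (F count now 3)
Step 4: +2 fires, +3 burnt (F count now 2)
Step 5: +1 fires, +2 burnt (F count now 1)
Step 6: +1 fires, +1 burnt (F count now 1)
Step 7: +1 fires, +1 burnt (F count now 1)
Step 8: +1 fires, +1 burnt (F count now 1)
Step 9: +1 fires, +1 burnt (F count now 1)
Step 10: +0 fires, +1 burnt (F count now 0)
Fire out after step 10
Initially T: 16, now '.': 28
Total burnt (originally-T cells now '.'): 14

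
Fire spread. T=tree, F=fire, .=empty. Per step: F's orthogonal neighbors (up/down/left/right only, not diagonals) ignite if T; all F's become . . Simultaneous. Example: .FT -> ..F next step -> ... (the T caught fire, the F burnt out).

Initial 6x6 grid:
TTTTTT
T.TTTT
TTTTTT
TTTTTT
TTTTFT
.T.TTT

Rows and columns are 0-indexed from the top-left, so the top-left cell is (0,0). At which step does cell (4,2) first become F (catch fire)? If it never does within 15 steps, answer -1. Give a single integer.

Step 1: cell (4,2)='T' (+4 fires, +1 burnt)
Step 2: cell (4,2)='F' (+6 fires, +4 burnt)
  -> target ignites at step 2
Step 3: cell (4,2)='.' (+5 fires, +6 burnt)
Step 4: cell (4,2)='.' (+7 fires, +5 burnt)
Step 5: cell (4,2)='.' (+5 fires, +7 burnt)
Step 6: cell (4,2)='.' (+2 fires, +5 burnt)
Step 7: cell (4,2)='.' (+2 fires, +2 burnt)
Step 8: cell (4,2)='.' (+1 fires, +2 burnt)
Step 9: cell (4,2)='.' (+0 fires, +1 burnt)
  fire out at step 9

2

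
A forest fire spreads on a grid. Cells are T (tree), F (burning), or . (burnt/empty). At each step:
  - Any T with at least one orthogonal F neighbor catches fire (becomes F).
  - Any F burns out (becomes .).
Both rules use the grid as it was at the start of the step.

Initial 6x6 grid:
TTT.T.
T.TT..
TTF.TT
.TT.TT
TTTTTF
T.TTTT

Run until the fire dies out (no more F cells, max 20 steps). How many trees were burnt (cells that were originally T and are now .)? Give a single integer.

Answer: 24

Derivation:
Step 1: +6 fires, +2 burnt (F count now 6)
Step 2: +9 fires, +6 burnt (F count now 9)
Step 3: +6 fires, +9 burnt (F count now 6)
Step 4: +2 fires, +6 burnt (F count now 2)
Step 5: +1 fires, +2 burnt (F count now 1)
Step 6: +0 fires, +1 burnt (F count now 0)
Fire out after step 6
Initially T: 25, now '.': 35
Total burnt (originally-T cells now '.'): 24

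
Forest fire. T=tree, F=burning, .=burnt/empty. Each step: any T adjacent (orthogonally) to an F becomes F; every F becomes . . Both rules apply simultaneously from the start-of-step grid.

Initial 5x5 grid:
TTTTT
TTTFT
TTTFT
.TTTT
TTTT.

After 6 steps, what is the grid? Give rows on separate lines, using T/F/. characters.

Step 1: 6 trees catch fire, 2 burn out
  TTTFT
  TTF.F
  TTF.F
  .TTFT
  TTTT.
Step 2: 7 trees catch fire, 6 burn out
  TTF.F
  TF...
  TF...
  .TF.F
  TTTF.
Step 3: 5 trees catch fire, 7 burn out
  TF...
  F....
  F....
  .F...
  TTF..
Step 4: 2 trees catch fire, 5 burn out
  F....
  .....
  .....
  .....
  TF...
Step 5: 1 trees catch fire, 2 burn out
  .....
  .....
  .....
  .....
  F....
Step 6: 0 trees catch fire, 1 burn out
  .....
  .....
  .....
  .....
  .....

.....
.....
.....
.....
.....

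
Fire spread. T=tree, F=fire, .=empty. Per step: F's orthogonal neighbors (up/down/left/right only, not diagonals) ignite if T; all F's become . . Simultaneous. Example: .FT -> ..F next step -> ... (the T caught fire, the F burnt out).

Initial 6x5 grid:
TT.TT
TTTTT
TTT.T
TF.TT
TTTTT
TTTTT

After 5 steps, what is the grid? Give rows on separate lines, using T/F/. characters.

Step 1: 3 trees catch fire, 1 burn out
  TT.TT
  TTTTT
  TFT.T
  F..TT
  TFTTT
  TTTTT
Step 2: 6 trees catch fire, 3 burn out
  TT.TT
  TFTTT
  F.F.T
  ...TT
  F.FTT
  TFTTT
Step 3: 6 trees catch fire, 6 burn out
  TF.TT
  F.FTT
  ....T
  ...TT
  ...FT
  F.FTT
Step 4: 5 trees catch fire, 6 burn out
  F..TT
  ...FT
  ....T
  ...FT
  ....F
  ...FT
Step 5: 4 trees catch fire, 5 burn out
  ...FT
  ....F
  ....T
  ....F
  .....
  ....F

...FT
....F
....T
....F
.....
....F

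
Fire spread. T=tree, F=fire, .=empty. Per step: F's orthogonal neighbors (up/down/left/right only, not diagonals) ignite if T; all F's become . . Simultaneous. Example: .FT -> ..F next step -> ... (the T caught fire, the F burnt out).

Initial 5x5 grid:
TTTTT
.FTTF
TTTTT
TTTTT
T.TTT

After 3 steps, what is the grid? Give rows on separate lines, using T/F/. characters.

Step 1: 6 trees catch fire, 2 burn out
  TFTTF
  ..FF.
  TFTTF
  TTTTT
  T.TTT
Step 2: 8 trees catch fire, 6 burn out
  F.FF.
  .....
  F.FF.
  TFTTF
  T.TTT
Step 3: 4 trees catch fire, 8 burn out
  .....
  .....
  .....
  F.FF.
  T.TTF

.....
.....
.....
F.FF.
T.TTF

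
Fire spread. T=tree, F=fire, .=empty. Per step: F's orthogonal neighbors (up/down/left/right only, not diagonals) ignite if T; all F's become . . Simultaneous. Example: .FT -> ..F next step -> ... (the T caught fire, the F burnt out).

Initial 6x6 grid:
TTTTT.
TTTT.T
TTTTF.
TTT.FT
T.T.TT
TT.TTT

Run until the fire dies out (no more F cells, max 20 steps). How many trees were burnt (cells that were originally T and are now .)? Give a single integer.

Step 1: +3 fires, +2 burnt (F count now 3)
Step 2: +4 fires, +3 burnt (F count now 4)
Step 3: +6 fires, +4 burnt (F count now 6)
Step 4: +6 fires, +6 burnt (F count now 6)
Step 5: +3 fires, +6 burnt (F count now 3)
Step 6: +2 fires, +3 burnt (F count now 2)
Step 7: +1 fires, +2 burnt (F count now 1)
Step 8: +1 fires, +1 burnt (F count now 1)
Step 9: +0 fires, +1 burnt (F count now 0)
Fire out after step 9
Initially T: 27, now '.': 35
Total burnt (originally-T cells now '.'): 26

Answer: 26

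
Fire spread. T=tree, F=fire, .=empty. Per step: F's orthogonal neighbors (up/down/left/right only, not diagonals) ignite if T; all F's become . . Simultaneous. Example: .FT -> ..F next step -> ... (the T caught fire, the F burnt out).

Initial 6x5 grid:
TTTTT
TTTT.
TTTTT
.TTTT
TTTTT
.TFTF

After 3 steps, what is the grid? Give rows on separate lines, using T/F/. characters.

Step 1: 4 trees catch fire, 2 burn out
  TTTTT
  TTTT.
  TTTTT
  .TTTT
  TTFTF
  .F.F.
Step 2: 4 trees catch fire, 4 burn out
  TTTTT
  TTTT.
  TTTTT
  .TFTF
  TF.F.
  .....
Step 3: 5 trees catch fire, 4 burn out
  TTTTT
  TTTT.
  TTFTF
  .F.F.
  F....
  .....

TTTTT
TTTT.
TTFTF
.F.F.
F....
.....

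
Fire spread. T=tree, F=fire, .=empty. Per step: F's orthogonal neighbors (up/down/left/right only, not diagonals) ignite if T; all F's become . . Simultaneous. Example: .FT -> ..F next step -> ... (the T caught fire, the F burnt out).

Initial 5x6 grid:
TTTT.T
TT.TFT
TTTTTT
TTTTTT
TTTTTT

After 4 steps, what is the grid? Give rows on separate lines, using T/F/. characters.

Step 1: 3 trees catch fire, 1 burn out
  TTTT.T
  TT.F.F
  TTTTFT
  TTTTTT
  TTTTTT
Step 2: 5 trees catch fire, 3 burn out
  TTTF.F
  TT....
  TTTF.F
  TTTTFT
  TTTTTT
Step 3: 5 trees catch fire, 5 burn out
  TTF...
  TT....
  TTF...
  TTTF.F
  TTTTFT
Step 4: 5 trees catch fire, 5 burn out
  TF....
  TT....
  TF....
  TTF...
  TTTF.F

TF....
TT....
TF....
TTF...
TTTF.F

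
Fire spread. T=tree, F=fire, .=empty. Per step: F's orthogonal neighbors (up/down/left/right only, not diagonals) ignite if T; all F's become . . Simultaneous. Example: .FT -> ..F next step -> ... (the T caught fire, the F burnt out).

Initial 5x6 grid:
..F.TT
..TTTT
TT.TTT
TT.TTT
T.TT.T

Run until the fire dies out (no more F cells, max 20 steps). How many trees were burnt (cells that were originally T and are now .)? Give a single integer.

Answer: 15

Derivation:
Step 1: +1 fires, +1 burnt (F count now 1)
Step 2: +1 fires, +1 burnt (F count now 1)
Step 3: +2 fires, +1 burnt (F count now 2)
Step 4: +4 fires, +2 burnt (F count now 4)
Step 5: +4 fires, +4 burnt (F count now 4)
Step 6: +2 fires, +4 burnt (F count now 2)
Step 7: +1 fires, +2 burnt (F count now 1)
Step 8: +0 fires, +1 burnt (F count now 0)
Fire out after step 8
Initially T: 20, now '.': 25
Total burnt (originally-T cells now '.'): 15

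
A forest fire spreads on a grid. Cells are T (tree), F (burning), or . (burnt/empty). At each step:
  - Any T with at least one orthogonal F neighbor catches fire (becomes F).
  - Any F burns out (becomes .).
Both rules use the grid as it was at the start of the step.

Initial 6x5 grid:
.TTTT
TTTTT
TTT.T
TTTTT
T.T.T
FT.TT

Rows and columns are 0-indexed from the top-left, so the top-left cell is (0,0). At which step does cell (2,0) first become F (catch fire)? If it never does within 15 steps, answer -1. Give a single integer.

Step 1: cell (2,0)='T' (+2 fires, +1 burnt)
Step 2: cell (2,0)='T' (+1 fires, +2 burnt)
Step 3: cell (2,0)='F' (+2 fires, +1 burnt)
  -> target ignites at step 3
Step 4: cell (2,0)='.' (+3 fires, +2 burnt)
Step 5: cell (2,0)='.' (+4 fires, +3 burnt)
Step 6: cell (2,0)='.' (+3 fires, +4 burnt)
Step 7: cell (2,0)='.' (+4 fires, +3 burnt)
Step 8: cell (2,0)='.' (+3 fires, +4 burnt)
Step 9: cell (2,0)='.' (+2 fires, +3 burnt)
Step 10: cell (2,0)='.' (+0 fires, +2 burnt)
  fire out at step 10

3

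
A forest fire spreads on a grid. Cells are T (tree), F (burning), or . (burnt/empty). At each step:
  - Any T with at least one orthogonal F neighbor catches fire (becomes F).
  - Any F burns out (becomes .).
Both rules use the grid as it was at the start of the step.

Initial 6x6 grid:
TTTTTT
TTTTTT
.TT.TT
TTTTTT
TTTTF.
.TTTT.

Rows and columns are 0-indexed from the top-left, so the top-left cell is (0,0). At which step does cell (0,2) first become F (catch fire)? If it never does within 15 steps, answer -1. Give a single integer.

Step 1: cell (0,2)='T' (+3 fires, +1 burnt)
Step 2: cell (0,2)='T' (+5 fires, +3 burnt)
Step 3: cell (0,2)='T' (+5 fires, +5 burnt)
Step 4: cell (0,2)='T' (+7 fires, +5 burnt)
Step 5: cell (0,2)='T' (+5 fires, +7 burnt)
Step 6: cell (0,2)='F' (+2 fires, +5 burnt)
  -> target ignites at step 6
Step 7: cell (0,2)='.' (+2 fires, +2 burnt)
Step 8: cell (0,2)='.' (+1 fires, +2 burnt)
Step 9: cell (0,2)='.' (+0 fires, +1 burnt)
  fire out at step 9

6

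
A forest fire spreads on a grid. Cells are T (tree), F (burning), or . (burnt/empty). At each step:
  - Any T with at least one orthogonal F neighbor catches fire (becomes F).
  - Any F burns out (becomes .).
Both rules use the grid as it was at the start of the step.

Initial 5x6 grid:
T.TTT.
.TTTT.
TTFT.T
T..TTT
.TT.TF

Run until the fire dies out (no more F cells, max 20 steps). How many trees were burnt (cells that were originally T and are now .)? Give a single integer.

Step 1: +5 fires, +2 burnt (F count now 5)
Step 2: +7 fires, +5 burnt (F count now 7)
Step 3: +3 fires, +7 burnt (F count now 3)
Step 4: +1 fires, +3 burnt (F count now 1)
Step 5: +0 fires, +1 burnt (F count now 0)
Fire out after step 5
Initially T: 19, now '.': 27
Total burnt (originally-T cells now '.'): 16

Answer: 16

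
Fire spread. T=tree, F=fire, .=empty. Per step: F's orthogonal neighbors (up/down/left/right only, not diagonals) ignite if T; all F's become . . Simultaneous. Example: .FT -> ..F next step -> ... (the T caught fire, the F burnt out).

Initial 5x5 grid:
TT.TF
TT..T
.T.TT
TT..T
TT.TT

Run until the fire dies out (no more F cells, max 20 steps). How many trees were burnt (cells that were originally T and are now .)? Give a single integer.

Answer: 7

Derivation:
Step 1: +2 fires, +1 burnt (F count now 2)
Step 2: +1 fires, +2 burnt (F count now 1)
Step 3: +2 fires, +1 burnt (F count now 2)
Step 4: +1 fires, +2 burnt (F count now 1)
Step 5: +1 fires, +1 burnt (F count now 1)
Step 6: +0 fires, +1 burnt (F count now 0)
Fire out after step 6
Initially T: 16, now '.': 16
Total burnt (originally-T cells now '.'): 7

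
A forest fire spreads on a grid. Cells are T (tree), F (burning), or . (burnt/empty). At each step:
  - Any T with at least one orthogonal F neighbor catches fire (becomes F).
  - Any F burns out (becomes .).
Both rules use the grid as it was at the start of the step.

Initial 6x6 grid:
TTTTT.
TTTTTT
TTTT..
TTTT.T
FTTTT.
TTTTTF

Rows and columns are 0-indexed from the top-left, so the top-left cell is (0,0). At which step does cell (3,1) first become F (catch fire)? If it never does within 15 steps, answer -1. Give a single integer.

Step 1: cell (3,1)='T' (+4 fires, +2 burnt)
Step 2: cell (3,1)='F' (+6 fires, +4 burnt)
  -> target ignites at step 2
Step 3: cell (3,1)='.' (+5 fires, +6 burnt)
Step 4: cell (3,1)='.' (+4 fires, +5 burnt)
Step 5: cell (3,1)='.' (+3 fires, +4 burnt)
Step 6: cell (3,1)='.' (+2 fires, +3 burnt)
Step 7: cell (3,1)='.' (+2 fires, +2 burnt)
Step 8: cell (3,1)='.' (+2 fires, +2 burnt)
Step 9: cell (3,1)='.' (+0 fires, +2 burnt)
  fire out at step 9

2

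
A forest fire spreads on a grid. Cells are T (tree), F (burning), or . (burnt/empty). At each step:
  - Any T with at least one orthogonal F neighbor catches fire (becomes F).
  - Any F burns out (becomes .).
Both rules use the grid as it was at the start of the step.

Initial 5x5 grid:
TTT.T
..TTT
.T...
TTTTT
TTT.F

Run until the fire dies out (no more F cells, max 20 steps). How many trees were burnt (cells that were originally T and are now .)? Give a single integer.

Step 1: +1 fires, +1 burnt (F count now 1)
Step 2: +1 fires, +1 burnt (F count now 1)
Step 3: +1 fires, +1 burnt (F count now 1)
Step 4: +2 fires, +1 burnt (F count now 2)
Step 5: +3 fires, +2 burnt (F count now 3)
Step 6: +1 fires, +3 burnt (F count now 1)
Step 7: +0 fires, +1 burnt (F count now 0)
Fire out after step 7
Initially T: 16, now '.': 18
Total burnt (originally-T cells now '.'): 9

Answer: 9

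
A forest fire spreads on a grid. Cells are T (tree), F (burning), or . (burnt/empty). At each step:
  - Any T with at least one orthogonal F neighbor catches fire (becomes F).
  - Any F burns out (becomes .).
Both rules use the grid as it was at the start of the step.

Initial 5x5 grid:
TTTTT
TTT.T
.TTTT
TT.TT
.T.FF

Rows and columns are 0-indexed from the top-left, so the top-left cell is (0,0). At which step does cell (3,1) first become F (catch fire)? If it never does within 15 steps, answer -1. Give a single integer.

Step 1: cell (3,1)='T' (+2 fires, +2 burnt)
Step 2: cell (3,1)='T' (+2 fires, +2 burnt)
Step 3: cell (3,1)='T' (+2 fires, +2 burnt)
Step 4: cell (3,1)='T' (+3 fires, +2 burnt)
Step 5: cell (3,1)='F' (+4 fires, +3 burnt)
  -> target ignites at step 5
Step 6: cell (3,1)='.' (+4 fires, +4 burnt)
Step 7: cell (3,1)='.' (+1 fires, +4 burnt)
Step 8: cell (3,1)='.' (+0 fires, +1 burnt)
  fire out at step 8

5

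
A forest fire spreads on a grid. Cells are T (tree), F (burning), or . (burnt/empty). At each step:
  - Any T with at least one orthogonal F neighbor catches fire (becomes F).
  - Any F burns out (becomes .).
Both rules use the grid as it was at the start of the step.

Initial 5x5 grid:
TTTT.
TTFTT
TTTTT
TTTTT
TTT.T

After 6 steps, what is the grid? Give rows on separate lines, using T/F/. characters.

Step 1: 4 trees catch fire, 1 burn out
  TTFT.
  TF.FT
  TTFTT
  TTTTT
  TTT.T
Step 2: 7 trees catch fire, 4 burn out
  TF.F.
  F...F
  TF.FT
  TTFTT
  TTT.T
Step 3: 6 trees catch fire, 7 burn out
  F....
  .....
  F...F
  TF.FT
  TTF.T
Step 4: 3 trees catch fire, 6 burn out
  .....
  .....
  .....
  F...F
  TF..T
Step 5: 2 trees catch fire, 3 burn out
  .....
  .....
  .....
  .....
  F...F
Step 6: 0 trees catch fire, 2 burn out
  .....
  .....
  .....
  .....
  .....

.....
.....
.....
.....
.....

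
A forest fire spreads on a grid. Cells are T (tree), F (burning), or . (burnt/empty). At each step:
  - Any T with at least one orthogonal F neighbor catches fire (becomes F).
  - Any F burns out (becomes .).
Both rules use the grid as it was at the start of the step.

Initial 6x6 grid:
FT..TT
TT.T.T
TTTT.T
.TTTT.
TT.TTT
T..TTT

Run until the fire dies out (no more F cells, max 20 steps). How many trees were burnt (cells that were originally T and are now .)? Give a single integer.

Step 1: +2 fires, +1 burnt (F count now 2)
Step 2: +2 fires, +2 burnt (F count now 2)
Step 3: +1 fires, +2 burnt (F count now 1)
Step 4: +2 fires, +1 burnt (F count now 2)
Step 5: +3 fires, +2 burnt (F count now 3)
Step 6: +3 fires, +3 burnt (F count now 3)
Step 7: +3 fires, +3 burnt (F count now 3)
Step 8: +2 fires, +3 burnt (F count now 2)
Step 9: +2 fires, +2 burnt (F count now 2)
Step 10: +1 fires, +2 burnt (F count now 1)
Step 11: +0 fires, +1 burnt (F count now 0)
Fire out after step 11
Initially T: 25, now '.': 32
Total burnt (originally-T cells now '.'): 21

Answer: 21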